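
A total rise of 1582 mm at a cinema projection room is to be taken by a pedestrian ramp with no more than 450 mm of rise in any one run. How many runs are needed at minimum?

4 runs

1582 / 450 = 3.516 → round up to 4 ramp runs.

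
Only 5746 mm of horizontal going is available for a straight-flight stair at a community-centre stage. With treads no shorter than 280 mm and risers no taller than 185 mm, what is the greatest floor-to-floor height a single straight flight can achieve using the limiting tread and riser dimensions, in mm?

Treads that fit: ⌊5746 / 280⌋ = 20.
Risers = treads + 1 = 21.
Maximum height = 21 × 185 = 3885 mm.

3885 mm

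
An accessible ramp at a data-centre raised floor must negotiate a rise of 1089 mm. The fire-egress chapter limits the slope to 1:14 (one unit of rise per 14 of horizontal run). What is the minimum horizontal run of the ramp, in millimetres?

15246 mm

Run = rise × 14 = 1089 × 14 = 15246 mm.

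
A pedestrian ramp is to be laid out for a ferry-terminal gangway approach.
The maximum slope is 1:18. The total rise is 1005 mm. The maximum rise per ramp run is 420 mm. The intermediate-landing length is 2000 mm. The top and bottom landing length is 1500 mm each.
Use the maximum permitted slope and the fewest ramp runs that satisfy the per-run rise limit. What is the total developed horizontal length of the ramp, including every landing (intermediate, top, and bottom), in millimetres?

25090 mm

1005 / 420 = 2.39, so 3 ramp runs are needed. That means 2 intermediate landings.
Horizontal run for 1005 mm of rise at 1:18 is 1005 × 18 = 18090 mm.
Intermediate landings: 2 × 2000 = 4000 mm.
Top and bottom landings: 2 × 1500 = 3000 mm.
Total = 18090 + 4000 + 3000 = 25090 mm.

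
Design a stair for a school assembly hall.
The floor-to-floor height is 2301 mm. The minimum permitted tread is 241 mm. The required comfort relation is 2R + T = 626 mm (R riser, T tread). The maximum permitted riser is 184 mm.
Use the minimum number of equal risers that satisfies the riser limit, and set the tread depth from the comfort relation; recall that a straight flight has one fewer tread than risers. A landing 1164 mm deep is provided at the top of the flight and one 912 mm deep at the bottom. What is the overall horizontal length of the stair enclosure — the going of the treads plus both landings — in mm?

At most 184 each: 2301/184 = 12.51, giving 13 risers.
Each riser is 2301/13 = 177 mm (≤ 184 mm).
Tread T = 626 − 2 × 177 = 272 mm (≥ 241 mm).
13 risers give 12 treads; going = 12 × 272 = 3264 mm.
Enclosure = 3264 + 1164 + 912 = 5340 mm.

5340 mm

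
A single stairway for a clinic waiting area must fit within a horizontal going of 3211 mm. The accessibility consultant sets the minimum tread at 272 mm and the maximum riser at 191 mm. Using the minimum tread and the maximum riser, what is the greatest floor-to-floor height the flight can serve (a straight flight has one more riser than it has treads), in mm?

Treads that fit: ⌊3211 / 272⌋ = 11.
Risers = treads + 1 = 12.
Maximum height = 12 × 191 = 2292 mm.

2292 mm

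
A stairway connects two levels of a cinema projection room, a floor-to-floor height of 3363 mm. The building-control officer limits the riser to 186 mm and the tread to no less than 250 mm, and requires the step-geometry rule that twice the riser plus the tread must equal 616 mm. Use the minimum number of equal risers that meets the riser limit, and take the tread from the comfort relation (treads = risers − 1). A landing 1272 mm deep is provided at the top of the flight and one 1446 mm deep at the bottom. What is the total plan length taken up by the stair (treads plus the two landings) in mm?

3363 / 186 = 18.08, so 19 risers are needed.
Each riser is 3363/19 = 177 mm (≤ 186 mm).
T = 616 − 2·177 = 262 mm, which satisfies the 250 mm minimum.
19 risers give 18 treads; going = 18 × 262 = 4716 mm.
Add landings: 4716 + 1272 + 1446 = 7434 mm.

7434 mm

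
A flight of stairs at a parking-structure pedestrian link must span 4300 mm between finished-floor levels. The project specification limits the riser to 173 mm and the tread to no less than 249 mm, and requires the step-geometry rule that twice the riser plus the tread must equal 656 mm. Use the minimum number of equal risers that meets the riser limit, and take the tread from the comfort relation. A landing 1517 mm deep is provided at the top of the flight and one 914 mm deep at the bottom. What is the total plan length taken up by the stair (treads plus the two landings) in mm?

9919 mm

4300 / 173 = 24.855 → round up to 25 risers.
R = 4300 ÷ 25 = 172 mm.
Tread T = 656 − 2 × 172 = 312 mm (≥ 249 mm).
Treads = 25 − 1 = 24; going = 24 × 312 = 7488 mm.
Add landings: 7488 + 1517 + 914 = 9919 mm.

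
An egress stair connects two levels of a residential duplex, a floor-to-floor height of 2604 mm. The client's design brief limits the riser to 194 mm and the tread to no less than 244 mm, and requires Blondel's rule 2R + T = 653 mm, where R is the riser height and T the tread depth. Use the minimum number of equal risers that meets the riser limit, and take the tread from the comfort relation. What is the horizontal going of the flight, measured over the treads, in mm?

3653 mm

At most 194 each: 2604/194 = 13.42, giving 14 risers.
Riser R = 2604 / 14 = 186 mm, within the 194 mm limit.
From 2R + T = 653: T = 653 − 372 = 281 mm.
Going = (14 − 1) × 281 = 3653 mm.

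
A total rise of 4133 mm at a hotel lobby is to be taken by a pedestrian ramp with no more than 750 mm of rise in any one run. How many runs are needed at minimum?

6 runs

4133 / 750 = 5.51, so 6 ramp runs are needed.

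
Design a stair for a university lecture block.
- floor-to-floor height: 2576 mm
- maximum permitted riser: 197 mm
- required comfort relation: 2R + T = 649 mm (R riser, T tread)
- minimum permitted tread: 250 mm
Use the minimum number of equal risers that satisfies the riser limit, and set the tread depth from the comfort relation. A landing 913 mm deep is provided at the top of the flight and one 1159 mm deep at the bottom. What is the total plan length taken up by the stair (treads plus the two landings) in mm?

2576 / 197 = 13.076 → round up to 14 risers.
Each riser is 2576/14 = 184 mm (≤ 197 mm).
From 2R + T = 649: T = 649 − 368 = 281 mm.
14 risers give 13 treads; going = 13 × 281 = 3653 mm.
Enclosure = 3653 + 913 + 1159 = 5725 mm.

5725 mm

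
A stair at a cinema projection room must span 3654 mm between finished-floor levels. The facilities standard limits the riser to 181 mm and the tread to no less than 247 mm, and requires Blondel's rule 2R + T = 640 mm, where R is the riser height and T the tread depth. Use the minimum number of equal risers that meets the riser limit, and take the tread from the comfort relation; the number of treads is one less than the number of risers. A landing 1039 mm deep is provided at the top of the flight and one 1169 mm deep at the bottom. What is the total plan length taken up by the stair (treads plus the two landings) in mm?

8048 mm

3654 / 181 = 20.19, so 21 risers are needed.
R = 3654 ÷ 21 = 174 mm.
T = 640 − 2·174 = 292 mm, which satisfies the 247 mm minimum.
Going = (21 − 1) × 292 = 5840 mm.
Enclosure = 5840 + 1039 + 1169 = 8048 mm.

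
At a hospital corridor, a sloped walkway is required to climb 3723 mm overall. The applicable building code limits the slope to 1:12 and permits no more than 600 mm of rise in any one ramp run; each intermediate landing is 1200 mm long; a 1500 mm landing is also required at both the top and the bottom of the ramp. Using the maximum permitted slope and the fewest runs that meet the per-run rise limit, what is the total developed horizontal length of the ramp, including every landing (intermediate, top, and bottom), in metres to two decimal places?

3723 / 600 = 6.21, so 7 ramp runs are needed. That means 6 intermediate landings.
Ramp run (horizontal) at 1:12: 3723 × 12 = 44676 mm.
Intermediate landings: 6 × 1200 = 7200 mm.
Top and bottom landings: 2 × 1500 = 3000 mm.
Total = 44676 + 7200 + 3000 = 54876 mm.
= 54.88 m.

54.88 m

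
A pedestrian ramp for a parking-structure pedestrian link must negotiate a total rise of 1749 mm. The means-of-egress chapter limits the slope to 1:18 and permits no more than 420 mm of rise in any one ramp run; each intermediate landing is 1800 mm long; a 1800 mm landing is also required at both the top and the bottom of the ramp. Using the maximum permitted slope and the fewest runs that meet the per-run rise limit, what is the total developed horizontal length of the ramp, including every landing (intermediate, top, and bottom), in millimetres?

1749 / 420 = 4.16, so 5 ramp runs are needed. That means 4 intermediate landings.
Horizontal run for 1749 mm of rise at 1:18 is 1749 × 18 = 31482 mm.
Intermediate landings: 4 × 1800 = 7200 mm.
Top and bottom landings: 2 × 1800 = 3600 mm.
Total = 31482 + 7200 + 3600 = 42282 mm.

42282 mm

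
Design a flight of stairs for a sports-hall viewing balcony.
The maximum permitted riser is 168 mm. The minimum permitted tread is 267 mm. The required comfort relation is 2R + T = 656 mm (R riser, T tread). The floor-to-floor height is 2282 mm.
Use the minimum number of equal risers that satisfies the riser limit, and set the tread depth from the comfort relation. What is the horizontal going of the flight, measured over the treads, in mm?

2282 / 168 = 13.583 → round up to 14 risers.
R = 2282 ÷ 14 = 163 mm.
From 2R + T = 656: T = 656 − 326 = 330 mm.
Going = (14 − 1) × 330 = 4290 mm.

4290 mm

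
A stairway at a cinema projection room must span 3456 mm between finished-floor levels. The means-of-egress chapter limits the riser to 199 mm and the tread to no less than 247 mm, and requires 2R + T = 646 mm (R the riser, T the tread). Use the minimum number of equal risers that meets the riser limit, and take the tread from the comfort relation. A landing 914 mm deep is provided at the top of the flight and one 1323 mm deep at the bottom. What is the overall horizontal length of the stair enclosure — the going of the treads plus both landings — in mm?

6691 mm

At most 199 each: 3456/199 = 17.37, giving 18 risers.
Each riser is 3456/18 = 192 mm (≤ 199 mm).
Tread T = 646 − 2 × 192 = 262 mm (≥ 247 mm).
Going = (18 − 1) × 262 = 4454 mm.
Enclosure = 4454 + 914 + 1323 = 6691 mm.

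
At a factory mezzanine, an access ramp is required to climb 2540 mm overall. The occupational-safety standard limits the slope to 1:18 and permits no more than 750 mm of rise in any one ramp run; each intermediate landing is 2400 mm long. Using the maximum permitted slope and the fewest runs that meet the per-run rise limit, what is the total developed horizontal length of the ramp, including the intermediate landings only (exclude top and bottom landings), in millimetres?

At most 750 each: 2540/750 = 3.39, giving 4 ramp runs. That means 3 intermediate landings.
Ramp run (horizontal) at 1:18: 2540 × 18 = 45720 mm.
3 intermediate landings contribute 3 × 2400 = 7200 mm.
Total developed length = 45720 + 7200 = 52920 mm.

52920 mm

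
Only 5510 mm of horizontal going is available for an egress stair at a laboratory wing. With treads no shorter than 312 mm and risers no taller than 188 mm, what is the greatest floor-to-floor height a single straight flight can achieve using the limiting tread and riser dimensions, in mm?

Treads that fit: ⌊5510 / 312⌋ = 17.
Risers = treads + 1 = 18.
Maximum height = 18 × 188 = 3384 mm.

3384 mm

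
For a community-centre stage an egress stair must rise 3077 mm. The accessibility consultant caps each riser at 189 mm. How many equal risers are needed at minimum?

17 risers

At most 189 each: 3077/189 = 16.28, giving 17 risers.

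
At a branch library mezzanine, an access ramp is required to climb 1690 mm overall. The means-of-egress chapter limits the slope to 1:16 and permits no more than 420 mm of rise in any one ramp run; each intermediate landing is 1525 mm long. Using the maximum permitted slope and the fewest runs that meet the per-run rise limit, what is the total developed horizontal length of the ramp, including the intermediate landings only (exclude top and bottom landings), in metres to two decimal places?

1690 / 420 = 4.024 → round up to 5 ramp runs. That means 4 intermediate landings.
Ramp run (horizontal) at 1:16: 1690 × 16 = 27040 mm.
4 intermediate landings contribute 4 × 1525 = 6100 mm.
Developed length = 27040 + 6100 = 33140 mm.
= 33.14 m.

33.14 m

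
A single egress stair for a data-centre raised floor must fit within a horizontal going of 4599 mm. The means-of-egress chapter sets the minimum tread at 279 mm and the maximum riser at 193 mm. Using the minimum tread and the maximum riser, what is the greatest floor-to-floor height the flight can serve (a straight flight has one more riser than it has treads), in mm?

3281 mm

4599 / 279 = 16.48, so 16 treads fit.
Risers = treads + 1 = 17.
Maximum height = 17 × 193 = 3281 mm.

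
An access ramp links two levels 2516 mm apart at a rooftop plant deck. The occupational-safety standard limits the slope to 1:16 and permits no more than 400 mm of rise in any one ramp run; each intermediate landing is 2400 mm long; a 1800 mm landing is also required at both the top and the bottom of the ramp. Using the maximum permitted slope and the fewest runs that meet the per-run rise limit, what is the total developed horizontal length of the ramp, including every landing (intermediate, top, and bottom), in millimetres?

58256 mm

2516 / 400 = 6.29, so 7 ramp runs are needed. That means 6 intermediate landings.
Horizontal run for 2516 mm of rise at 1:16 is 2516 × 16 = 40256 mm.
Intermediate landings: 6 × 2400 = 14400 mm.
Top and bottom landings: 2 × 1800 = 3600 mm.
Total = 40256 + 14400 + 3600 = 58256 mm.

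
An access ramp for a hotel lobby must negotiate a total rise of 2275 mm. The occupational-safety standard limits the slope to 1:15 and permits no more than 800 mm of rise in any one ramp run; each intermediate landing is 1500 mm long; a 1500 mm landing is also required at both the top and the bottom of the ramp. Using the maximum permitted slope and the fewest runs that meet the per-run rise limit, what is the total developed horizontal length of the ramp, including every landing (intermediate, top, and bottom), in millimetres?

40125 mm

⌈2275/800⌉ = 3 ramp runs. That means 2 intermediate landings.
Horizontal run for 2275 mm of rise at 1:15 is 2275 × 15 = 34125 mm.
2 intermediate landings contribute 2 × 1500 = 3000 mm.
Top and bottom landings: 2 × 1500 = 3000 mm.
Total = 34125 + 3000 + 3000 = 40125 mm.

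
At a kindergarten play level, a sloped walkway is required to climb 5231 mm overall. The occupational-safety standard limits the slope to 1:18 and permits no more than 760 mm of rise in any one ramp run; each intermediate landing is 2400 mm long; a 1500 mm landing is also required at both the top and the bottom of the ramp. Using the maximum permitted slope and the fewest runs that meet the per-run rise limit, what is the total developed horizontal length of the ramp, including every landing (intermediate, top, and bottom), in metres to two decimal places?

5231 / 760 = 6.88, so 7 ramp runs are needed. That means 6 intermediate landings.
Horizontal run for 5231 mm of rise at 1:18 is 5231 × 18 = 94158 mm.
6 intermediate landings contribute 6 × 2400 = 14400 mm.
Top and bottom landings: 2 × 1500 = 3000 mm.
Total = 94158 + 14400 + 3000 = 111558 mm.
= 111.56 m.

111.56 m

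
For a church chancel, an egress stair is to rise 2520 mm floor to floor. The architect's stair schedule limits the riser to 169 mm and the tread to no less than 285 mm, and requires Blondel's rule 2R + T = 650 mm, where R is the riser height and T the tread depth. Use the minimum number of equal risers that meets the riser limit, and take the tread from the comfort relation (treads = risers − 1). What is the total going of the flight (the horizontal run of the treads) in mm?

⌈2520/169⌉ = 15 risers.
Each riser is 2520/15 = 168 mm (≤ 169 mm).
Tread T = 650 − 2 × 168 = 314 mm (≥ 285 mm).
Going = (15 − 1) × 314 = 4396 mm.

4396 mm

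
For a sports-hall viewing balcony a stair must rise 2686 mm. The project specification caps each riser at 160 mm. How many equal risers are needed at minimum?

2686 / 160 = 16.79, so 17 risers are needed.

17 risers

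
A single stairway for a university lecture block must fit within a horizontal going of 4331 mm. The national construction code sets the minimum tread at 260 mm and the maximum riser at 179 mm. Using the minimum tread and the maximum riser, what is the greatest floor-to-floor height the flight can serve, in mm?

Treads that fit: ⌊4331 / 260⌋ = 16.
Risers = treads + 1 = 17.
Maximum height = 17 × 179 = 3043 mm.

3043 mm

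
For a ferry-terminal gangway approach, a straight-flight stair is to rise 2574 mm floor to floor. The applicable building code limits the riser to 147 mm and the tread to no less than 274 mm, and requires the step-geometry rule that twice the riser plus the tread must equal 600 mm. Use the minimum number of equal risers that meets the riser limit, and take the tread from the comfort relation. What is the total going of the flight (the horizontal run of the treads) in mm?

At most 147 each: 2574/147 = 17.51, giving 18 risers.
Riser R = 2574 / 18 = 143 mm, within the 147 mm limit.
Tread T = 600 − 2 × 143 = 314 mm (≥ 274 mm).
Treads = 18 − 1 = 17; going = 17 × 314 = 5338 mm.

5338 mm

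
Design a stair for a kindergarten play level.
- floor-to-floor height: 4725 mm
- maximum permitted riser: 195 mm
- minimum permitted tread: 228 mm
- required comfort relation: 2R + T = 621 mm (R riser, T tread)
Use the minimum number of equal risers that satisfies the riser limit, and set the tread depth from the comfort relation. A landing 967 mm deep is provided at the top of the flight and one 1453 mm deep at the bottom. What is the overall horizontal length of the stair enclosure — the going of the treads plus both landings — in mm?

8252 mm

4725 / 195 = 24.23, so 25 risers are needed.
Riser R = 4725 / 25 = 189 mm, within the 195 mm limit.
T = 621 − 2·189 = 243 mm, which satisfies the 228 mm minimum.
25 risers give 24 treads; going = 24 × 243 = 5832 mm.
Enclosure = 5832 + 967 + 1453 = 8252 mm.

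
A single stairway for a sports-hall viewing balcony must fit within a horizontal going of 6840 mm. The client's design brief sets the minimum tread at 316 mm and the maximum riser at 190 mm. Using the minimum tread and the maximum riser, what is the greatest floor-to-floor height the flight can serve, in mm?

4180 mm

6840 / 316 = 21.65, so 21 treads fit.
Risers = treads + 1 = 22.
Maximum height = 22 × 190 = 4180 mm.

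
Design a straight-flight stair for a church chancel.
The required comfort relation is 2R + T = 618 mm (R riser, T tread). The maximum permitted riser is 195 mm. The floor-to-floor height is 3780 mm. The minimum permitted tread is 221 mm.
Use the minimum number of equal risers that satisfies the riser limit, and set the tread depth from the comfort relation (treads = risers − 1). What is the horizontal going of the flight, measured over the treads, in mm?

⌈3780/195⌉ = 20 risers.
Each riser is 3780/20 = 189 mm (≤ 195 mm).
Tread T = 618 − 2 × 189 = 240 mm (≥ 221 mm).
20 risers give 19 treads; going = 19 × 240 = 4560 mm.

4560 mm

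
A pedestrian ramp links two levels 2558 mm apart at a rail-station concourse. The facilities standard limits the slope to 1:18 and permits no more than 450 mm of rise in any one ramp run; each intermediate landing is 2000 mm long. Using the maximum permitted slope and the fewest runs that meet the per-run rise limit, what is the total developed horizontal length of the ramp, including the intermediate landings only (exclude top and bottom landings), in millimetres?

⌈2558/450⌉ = 6 ramp runs. That means 5 intermediate landings.
Ramp run (horizontal) at 1:18: 2558 × 18 = 46044 mm.
5 intermediate landings contribute 5 × 2000 = 10000 mm.
Total developed length = 46044 + 10000 = 56044 mm.

56044 mm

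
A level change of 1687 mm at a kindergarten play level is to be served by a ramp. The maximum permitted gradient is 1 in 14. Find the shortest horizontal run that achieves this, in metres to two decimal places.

23.62 m

At 1:14 the run is 14 × 1687 = 23618 mm.
23618 mm = 23.62 m.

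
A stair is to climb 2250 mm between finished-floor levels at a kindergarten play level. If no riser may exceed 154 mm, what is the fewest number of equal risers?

15 risers

2250 / 154 = 14.61, so 15 risers are needed.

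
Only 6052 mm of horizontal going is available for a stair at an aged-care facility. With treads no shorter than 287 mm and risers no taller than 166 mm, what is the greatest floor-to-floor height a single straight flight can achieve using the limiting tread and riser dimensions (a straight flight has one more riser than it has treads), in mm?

3652 mm

Treads that fit: ⌊6052 / 287⌋ = 21.
Risers = treads + 1 = 22.
Maximum height = 22 × 166 = 3652 mm.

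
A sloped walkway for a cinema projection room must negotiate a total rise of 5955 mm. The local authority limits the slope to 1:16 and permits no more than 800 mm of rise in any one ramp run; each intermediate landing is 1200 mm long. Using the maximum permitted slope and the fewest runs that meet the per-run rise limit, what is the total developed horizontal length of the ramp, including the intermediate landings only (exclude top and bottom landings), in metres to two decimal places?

At most 800 each: 5955/800 = 7.44, giving 8 ramp runs. That means 7 intermediate landings.
Ramp run (horizontal) at 1:16: 5955 × 16 = 95280 mm.
Intermediate landings: 7 × 1200 = 8400 mm.
Total developed length = 95280 + 8400 = 103680 mm.
= 103.68 m.

103.68 m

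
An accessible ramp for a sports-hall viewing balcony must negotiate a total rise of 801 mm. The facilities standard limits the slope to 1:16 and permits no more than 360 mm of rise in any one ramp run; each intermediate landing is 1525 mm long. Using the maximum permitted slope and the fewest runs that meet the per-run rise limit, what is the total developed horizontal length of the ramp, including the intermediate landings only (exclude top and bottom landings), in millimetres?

⌈801/360⌉ = 3 ramp runs. That means 2 intermediate landings.
Horizontal run for 801 mm of rise at 1:16 is 801 × 16 = 12816 mm.
2 intermediate landings contribute 2 × 1525 = 3050 mm.
Developed length = 12816 + 3050 = 15866 mm.

15866 mm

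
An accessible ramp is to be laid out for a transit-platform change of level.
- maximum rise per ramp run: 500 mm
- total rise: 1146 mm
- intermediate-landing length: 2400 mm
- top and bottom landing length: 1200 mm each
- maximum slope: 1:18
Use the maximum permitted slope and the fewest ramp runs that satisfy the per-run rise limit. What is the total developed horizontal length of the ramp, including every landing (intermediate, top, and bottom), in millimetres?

27828 mm

⌈1146/500⌉ = 3 ramp runs. That means 2 intermediate landings.
Ramp run (horizontal) at 1:18: 1146 × 18 = 20628 mm.
2 intermediate landings contribute 2 × 2400 = 4800 mm.
Top and bottom landings: 2 × 1200 = 2400 mm.
Total = 20628 + 4800 + 2400 = 27828 mm.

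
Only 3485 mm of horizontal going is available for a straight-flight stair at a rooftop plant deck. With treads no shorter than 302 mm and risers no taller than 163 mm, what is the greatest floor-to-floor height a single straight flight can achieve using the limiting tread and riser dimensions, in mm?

Treads that fit: ⌊3485 / 302⌋ = 11.
Risers = treads + 1 = 12.
Maximum height = 12 × 163 = 1956 mm.

1956 mm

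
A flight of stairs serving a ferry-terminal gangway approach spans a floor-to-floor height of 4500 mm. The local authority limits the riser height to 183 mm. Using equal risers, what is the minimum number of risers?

⌈4500/183⌉ = 25 risers.

25 risers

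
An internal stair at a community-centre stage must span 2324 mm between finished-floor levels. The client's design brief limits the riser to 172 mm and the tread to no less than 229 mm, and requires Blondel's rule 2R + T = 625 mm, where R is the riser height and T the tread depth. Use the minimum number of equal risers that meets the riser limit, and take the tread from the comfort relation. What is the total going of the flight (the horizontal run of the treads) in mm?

2324 / 172 = 13.512 → round up to 14 risers.
Each riser is 2324/14 = 166 mm (≤ 172 mm).
Tread T = 625 − 2 × 166 = 293 mm (≥ 229 mm).
Going = (14 − 1) × 293 = 3809 mm.

3809 mm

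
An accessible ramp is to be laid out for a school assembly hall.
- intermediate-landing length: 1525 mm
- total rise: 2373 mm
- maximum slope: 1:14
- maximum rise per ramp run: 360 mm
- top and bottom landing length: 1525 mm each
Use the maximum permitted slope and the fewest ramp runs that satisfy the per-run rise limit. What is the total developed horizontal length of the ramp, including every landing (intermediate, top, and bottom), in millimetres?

⌈2373/360⌉ = 7 ramp runs. That means 6 intermediate landings.
Horizontal run for 2373 mm of rise at 1:14 is 2373 × 14 = 33222 mm.
Intermediate landings: 6 × 1525 = 9150 mm.
Top and bottom landings: 2 × 1525 = 3050 mm.
Total = 33222 + 9150 + 3050 = 45422 mm.

45422 mm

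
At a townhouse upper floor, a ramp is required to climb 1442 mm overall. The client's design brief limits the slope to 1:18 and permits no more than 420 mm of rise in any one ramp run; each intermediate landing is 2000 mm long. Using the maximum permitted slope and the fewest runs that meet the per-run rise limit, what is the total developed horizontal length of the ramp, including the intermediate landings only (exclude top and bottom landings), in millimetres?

31956 mm

1442 / 420 = 3.43, so 4 ramp runs are needed. That means 3 intermediate landings.
Horizontal run for 1442 mm of rise at 1:18 is 1442 × 18 = 25956 mm.
Intermediate landings: 3 × 2000 = 6000 mm.
Total developed length = 25956 + 6000 = 31956 mm.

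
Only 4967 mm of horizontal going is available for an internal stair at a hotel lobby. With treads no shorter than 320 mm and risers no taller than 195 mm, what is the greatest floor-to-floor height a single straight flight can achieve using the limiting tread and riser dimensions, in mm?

3120 mm

4967 / 320 = 15.52, so 15 treads fit.
Risers = treads + 1 = 16.
Maximum height = 16 × 195 = 3120 mm.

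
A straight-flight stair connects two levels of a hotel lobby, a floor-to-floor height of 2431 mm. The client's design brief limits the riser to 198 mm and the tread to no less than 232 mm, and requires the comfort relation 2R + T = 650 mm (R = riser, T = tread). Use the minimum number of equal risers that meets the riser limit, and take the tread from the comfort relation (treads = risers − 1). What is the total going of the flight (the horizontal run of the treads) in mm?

3312 mm

⌈2431/198⌉ = 13 risers.
R = 2431 ÷ 13 = 187 mm.
Tread T = 650 − 2 × 187 = 276 mm (≥ 232 mm).
13 risers give 12 treads; going = 12 × 276 = 3312 mm.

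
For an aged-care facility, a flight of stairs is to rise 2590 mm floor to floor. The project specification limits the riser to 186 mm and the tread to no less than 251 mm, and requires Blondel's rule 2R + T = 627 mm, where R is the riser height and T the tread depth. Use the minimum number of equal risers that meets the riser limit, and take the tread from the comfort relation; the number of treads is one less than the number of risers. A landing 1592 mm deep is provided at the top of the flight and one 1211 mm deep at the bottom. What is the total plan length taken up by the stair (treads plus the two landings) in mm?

At most 186 each: 2590/186 = 13.92, giving 14 risers.
Riser R = 2590 / 14 = 185 mm, within the 186 mm limit.
T = 627 − 2·185 = 257 mm, which satisfies the 251 mm minimum.
Going = (14 − 1) × 257 = 3341 mm.
Add landings: 3341 + 1592 + 1211 = 6144 mm.

6144 mm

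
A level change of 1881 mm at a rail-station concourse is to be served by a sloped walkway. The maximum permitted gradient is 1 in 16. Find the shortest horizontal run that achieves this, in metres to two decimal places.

30.10 m

Run = rise × 16 = 1881 × 16 = 30096 mm.
30096 mm = 30.10 m.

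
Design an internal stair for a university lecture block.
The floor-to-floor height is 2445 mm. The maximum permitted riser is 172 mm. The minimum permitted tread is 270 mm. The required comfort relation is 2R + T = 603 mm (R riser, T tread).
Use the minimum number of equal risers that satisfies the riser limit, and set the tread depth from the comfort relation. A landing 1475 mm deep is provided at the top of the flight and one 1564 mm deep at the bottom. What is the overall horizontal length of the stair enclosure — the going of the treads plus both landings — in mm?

6917 mm

2445 / 172 = 14.22, so 15 risers are needed.
R = 2445 ÷ 15 = 163 mm.
T = 603 − 2·163 = 277 mm, which satisfies the 270 mm minimum.
15 risers give 14 treads; going = 14 × 277 = 3878 mm.
Add landings: 3878 + 1475 + 1564 = 6917 mm.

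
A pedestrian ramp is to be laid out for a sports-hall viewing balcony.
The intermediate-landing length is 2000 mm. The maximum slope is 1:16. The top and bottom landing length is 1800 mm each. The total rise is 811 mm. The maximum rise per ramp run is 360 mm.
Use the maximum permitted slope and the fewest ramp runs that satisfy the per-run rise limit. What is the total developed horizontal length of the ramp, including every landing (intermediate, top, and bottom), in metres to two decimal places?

20.58 m

⌈811/360⌉ = 3 ramp runs. That means 2 intermediate landings.
Horizontal run for 811 mm of rise at 1:16 is 811 × 16 = 12976 mm.
2 intermediate landings contribute 2 × 2000 = 4000 mm.
Top and bottom landings: 2 × 1800 = 3600 mm.
Total = 12976 + 4000 + 3600 = 20576 mm.
= 20.58 m.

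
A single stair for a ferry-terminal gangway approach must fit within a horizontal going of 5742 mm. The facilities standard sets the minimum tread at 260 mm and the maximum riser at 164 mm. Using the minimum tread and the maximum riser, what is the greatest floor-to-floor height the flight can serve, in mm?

5742 / 260 = 22.08, so 22 treads fit.
Risers = treads + 1 = 23.
Maximum height = 23 × 164 = 3772 mm.

3772 mm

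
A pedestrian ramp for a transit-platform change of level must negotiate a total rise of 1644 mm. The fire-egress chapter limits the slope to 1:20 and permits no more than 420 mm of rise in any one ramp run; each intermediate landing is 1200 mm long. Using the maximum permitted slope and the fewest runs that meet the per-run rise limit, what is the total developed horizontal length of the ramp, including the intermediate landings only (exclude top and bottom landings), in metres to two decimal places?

36.48 m

At most 420 each: 1644/420 = 3.91, giving 4 ramp runs. That means 3 intermediate landings.
Ramp run (horizontal) at 1:20: 1644 × 20 = 32880 mm.
3 intermediate landings contribute 3 × 1200 = 3600 mm.
Developed length = 32880 + 3600 = 36480 mm.
= 36.48 m.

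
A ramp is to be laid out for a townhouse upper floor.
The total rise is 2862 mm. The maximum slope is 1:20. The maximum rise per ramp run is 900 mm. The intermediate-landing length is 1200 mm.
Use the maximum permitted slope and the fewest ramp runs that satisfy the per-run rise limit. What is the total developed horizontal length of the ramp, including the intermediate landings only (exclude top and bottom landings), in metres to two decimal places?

2862 / 900 = 3.18, so 4 ramp runs are needed. That means 3 intermediate landings.
Ramp run (horizontal) at 1:20: 2862 × 20 = 57240 mm.
Intermediate landings: 3 × 1200 = 3600 mm.
Total developed length = 57240 + 3600 = 60840 mm.
= 60.84 m.

60.84 m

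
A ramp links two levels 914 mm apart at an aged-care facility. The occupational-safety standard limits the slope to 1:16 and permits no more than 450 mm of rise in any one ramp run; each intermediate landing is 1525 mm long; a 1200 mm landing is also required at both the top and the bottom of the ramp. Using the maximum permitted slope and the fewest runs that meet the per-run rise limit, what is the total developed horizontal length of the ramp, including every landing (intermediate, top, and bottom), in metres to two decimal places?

20.07 m

914 / 450 = 2.031 → round up to 3 ramp runs. That means 2 intermediate landings.
Horizontal run for 914 mm of rise at 1:16 is 914 × 16 = 14624 mm.
2 intermediate landings contribute 2 × 1525 = 3050 mm.
Top and bottom landings: 2 × 1200 = 2400 mm.
Total = 14624 + 3050 + 2400 = 20074 mm.
= 20.07 m.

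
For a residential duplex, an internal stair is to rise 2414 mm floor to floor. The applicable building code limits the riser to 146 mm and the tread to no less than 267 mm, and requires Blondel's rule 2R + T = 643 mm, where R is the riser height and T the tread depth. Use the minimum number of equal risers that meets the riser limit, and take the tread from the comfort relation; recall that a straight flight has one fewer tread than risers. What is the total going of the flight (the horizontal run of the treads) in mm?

5744 mm

2414 / 146 = 16.534 → round up to 17 risers.
Each riser is 2414/17 = 142 mm (≤ 146 mm).
Tread T = 643 − 2 × 142 = 359 mm (≥ 267 mm).
Treads = 17 − 1 = 16; going = 16 × 359 = 5744 mm.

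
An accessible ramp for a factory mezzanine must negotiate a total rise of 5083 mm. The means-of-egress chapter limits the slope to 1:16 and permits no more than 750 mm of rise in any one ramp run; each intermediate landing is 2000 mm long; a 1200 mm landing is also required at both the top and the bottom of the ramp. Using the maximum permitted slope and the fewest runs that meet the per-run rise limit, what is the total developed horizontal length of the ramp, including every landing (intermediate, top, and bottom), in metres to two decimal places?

95.73 m

⌈5083/750⌉ = 7 ramp runs. That means 6 intermediate landings.
Ramp run (horizontal) at 1:16: 5083 × 16 = 81328 mm.
6 intermediate landings contribute 6 × 2000 = 12000 mm.
Top and bottom landings: 2 × 1200 = 2400 mm.
Total = 81328 + 12000 + 2400 = 95728 mm.
= 95.73 m.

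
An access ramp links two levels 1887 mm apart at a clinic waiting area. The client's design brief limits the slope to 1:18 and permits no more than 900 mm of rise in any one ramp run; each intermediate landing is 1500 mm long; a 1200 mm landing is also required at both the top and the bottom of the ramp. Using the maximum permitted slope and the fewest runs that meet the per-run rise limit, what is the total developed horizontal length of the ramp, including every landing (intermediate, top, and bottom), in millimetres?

39366 mm

⌈1887/900⌉ = 3 ramp runs. That means 2 intermediate landings.
Ramp run (horizontal) at 1:18: 1887 × 18 = 33966 mm.
2 intermediate landings contribute 2 × 1500 = 3000 mm.
Top and bottom landings: 2 × 1200 = 2400 mm.
Total = 33966 + 3000 + 2400 = 39366 mm.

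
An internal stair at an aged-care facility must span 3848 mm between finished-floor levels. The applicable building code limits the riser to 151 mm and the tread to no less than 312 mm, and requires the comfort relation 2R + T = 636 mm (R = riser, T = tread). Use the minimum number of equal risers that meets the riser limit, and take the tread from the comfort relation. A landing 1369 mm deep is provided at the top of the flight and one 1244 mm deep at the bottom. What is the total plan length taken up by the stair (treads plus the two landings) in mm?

11113 mm

At most 151 each: 3848/151 = 25.48, giving 26 risers.
Each riser is 3848/26 = 148 mm (≤ 151 mm).
T = 636 − 2·148 = 340 mm, which satisfies the 312 mm minimum.
26 risers give 25 treads; going = 25 × 340 = 8500 mm.
Add landings: 8500 + 1369 + 1244 = 11113 mm.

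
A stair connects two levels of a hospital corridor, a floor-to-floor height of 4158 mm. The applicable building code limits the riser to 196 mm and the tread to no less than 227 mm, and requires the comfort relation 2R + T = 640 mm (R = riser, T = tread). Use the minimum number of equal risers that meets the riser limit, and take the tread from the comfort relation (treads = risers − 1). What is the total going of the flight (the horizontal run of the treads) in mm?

5502 mm

At most 196 each: 4158/196 = 21.21, giving 22 risers.
R = 4158 ÷ 22 = 189 mm.
Tread T = 640 − 2 × 189 = 262 mm (≥ 227 mm).
22 risers give 21 treads; going = 21 × 262 = 5502 mm.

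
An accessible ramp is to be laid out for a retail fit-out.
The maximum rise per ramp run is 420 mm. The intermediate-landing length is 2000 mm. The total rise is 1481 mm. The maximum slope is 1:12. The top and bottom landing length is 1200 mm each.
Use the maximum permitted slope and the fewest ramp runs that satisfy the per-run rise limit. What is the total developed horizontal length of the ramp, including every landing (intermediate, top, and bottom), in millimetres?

26172 mm

⌈1481/420⌉ = 4 ramp runs. That means 3 intermediate landings.
Horizontal run for 1481 mm of rise at 1:12 is 1481 × 12 = 17772 mm.
3 intermediate landings contribute 3 × 2000 = 6000 mm.
Top and bottom landings: 2 × 1200 = 2400 mm.
Total = 17772 + 6000 + 2400 = 26172 mm.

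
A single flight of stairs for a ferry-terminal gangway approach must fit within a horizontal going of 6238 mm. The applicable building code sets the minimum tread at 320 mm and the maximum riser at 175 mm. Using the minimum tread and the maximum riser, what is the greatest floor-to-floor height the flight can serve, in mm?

Treads that fit: ⌊6238 / 320⌋ = 19.
Risers = treads + 1 = 20.
Maximum height = 20 × 175 = 3500 mm.

3500 mm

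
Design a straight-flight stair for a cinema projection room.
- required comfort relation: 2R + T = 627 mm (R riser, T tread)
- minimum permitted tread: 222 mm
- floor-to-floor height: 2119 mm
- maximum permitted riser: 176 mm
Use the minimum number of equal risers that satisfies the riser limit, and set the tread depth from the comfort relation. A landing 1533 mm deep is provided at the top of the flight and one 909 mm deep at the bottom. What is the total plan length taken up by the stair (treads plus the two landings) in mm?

6054 mm

2119 / 176 = 12.04, so 13 risers are needed.
Riser R = 2119 / 13 = 163 mm, within the 176 mm limit.
T = 627 − 2·163 = 301 mm, which satisfies the 222 mm minimum.
Treads = 13 − 1 = 12; going = 12 × 301 = 3612 mm.
Enclosure = 3612 + 1533 + 909 = 6054 mm.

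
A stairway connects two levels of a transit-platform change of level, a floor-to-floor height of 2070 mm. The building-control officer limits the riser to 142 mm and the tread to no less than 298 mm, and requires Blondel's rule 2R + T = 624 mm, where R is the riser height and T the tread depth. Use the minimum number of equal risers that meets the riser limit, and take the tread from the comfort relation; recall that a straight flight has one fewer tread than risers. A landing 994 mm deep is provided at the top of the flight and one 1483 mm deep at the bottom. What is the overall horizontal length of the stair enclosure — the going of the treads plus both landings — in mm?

7349 mm

2070 / 142 = 14.58, so 15 risers are needed.
R = 2070 ÷ 15 = 138 mm.
Tread T = 624 − 2 × 138 = 348 mm (≥ 298 mm).
Treads = 15 − 1 = 14; going = 14 × 348 = 4872 mm.
Add landings: 4872 + 994 + 1483 = 7349 mm.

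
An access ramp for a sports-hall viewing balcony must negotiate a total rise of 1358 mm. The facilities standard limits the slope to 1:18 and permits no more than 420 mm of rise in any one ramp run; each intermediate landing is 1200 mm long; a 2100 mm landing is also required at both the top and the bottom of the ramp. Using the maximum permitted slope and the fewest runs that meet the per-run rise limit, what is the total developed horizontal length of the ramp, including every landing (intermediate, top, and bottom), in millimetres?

32244 mm

1358 / 420 = 3.23, so 4 ramp runs are needed. That means 3 intermediate landings.
Ramp run (horizontal) at 1:18: 1358 × 18 = 24444 mm.
Intermediate landings: 3 × 1200 = 3600 mm.
Top and bottom landings: 2 × 2100 = 4200 mm.
Total = 24444 + 3600 + 4200 = 32244 mm.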